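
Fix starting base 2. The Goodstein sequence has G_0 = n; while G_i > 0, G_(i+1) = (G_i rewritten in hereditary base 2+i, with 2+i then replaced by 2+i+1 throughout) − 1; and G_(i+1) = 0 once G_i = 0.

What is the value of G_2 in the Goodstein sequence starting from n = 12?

1065

G_0 = 12. HB_2(12) = 2^(2 + 1) + 2^2. Bump = 108. G_1 = 107.
G_1 = 107. HB_3(107) = 3^(3 + 1) + 2·3^2 + 2·3 + 2. Bump = 1066. G_2 = 1065.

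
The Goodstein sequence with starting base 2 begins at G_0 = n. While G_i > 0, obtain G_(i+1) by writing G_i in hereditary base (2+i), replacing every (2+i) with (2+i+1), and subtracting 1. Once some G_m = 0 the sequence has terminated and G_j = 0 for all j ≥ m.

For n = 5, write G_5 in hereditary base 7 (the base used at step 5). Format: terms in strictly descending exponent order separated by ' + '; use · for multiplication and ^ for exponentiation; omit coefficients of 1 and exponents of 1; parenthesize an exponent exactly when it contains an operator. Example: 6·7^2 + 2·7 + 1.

5 —HB2→ 2^2 + 1 —bump→ 3^3 + 1 = 28 —(−1)→ 27
27 —HB3→ 3^3 —bump→ 4^4 = 256 —(−1)→ 255
255 —HB4→ 3·4^3 + 3·4^2 + 3·4 + 3 —bump→ 3·5^3 + 3·5^2 + 3·5 + 3 = 468 —(−1)→ 467
467 —HB5→ 3·5^3 + 3·5^2 + 3·5 + 2 —bump→ 3·6^3 + 3·6^2 + 3·6 + 2 = 776 —(−1)→ 775
775 —HB6→ 3·6^3 + 3·6^2 + 3·6 + 1 —bump→ 3·7^3 + 3·7^2 + 3·7 + 1 = 1198 —(−1)→ 1197
1197 —HB7→ 3·7^3 + 3·7^2 + 3·7 —bump→ 3·8^3 + 3·8^2 + 3·8 = 1752 —(−1)→ 1751

3·7^3 + 3·7^2 + 3·7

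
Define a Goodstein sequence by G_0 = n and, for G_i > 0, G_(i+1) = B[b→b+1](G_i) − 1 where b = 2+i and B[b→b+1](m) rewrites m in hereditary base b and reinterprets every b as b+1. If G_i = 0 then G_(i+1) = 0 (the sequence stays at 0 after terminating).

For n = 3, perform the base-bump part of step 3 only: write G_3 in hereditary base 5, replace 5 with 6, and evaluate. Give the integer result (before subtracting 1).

2

[0] 3 ≡ 2 + 1 (base 2). Lift 3: 4. −1: 3.
[1] 3 ≡ 3 (base 3). Lift 4: 4. −1: 3.
[2] 3 ≡ 3 (base 4). Lift 5: 3. −1: 2.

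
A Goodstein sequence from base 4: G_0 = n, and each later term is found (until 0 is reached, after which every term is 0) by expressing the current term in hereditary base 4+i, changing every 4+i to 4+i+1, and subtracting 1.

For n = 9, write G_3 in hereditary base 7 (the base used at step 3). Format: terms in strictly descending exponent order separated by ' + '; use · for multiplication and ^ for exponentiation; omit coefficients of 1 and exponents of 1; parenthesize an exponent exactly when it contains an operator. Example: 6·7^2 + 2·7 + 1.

7 + 4

9 —HB4→ 2·4 + 1 —bump→ 2·5 + 1 = 11 —(−1)→ 10
10 —HB5→ 2·5 —bump→ 2·6 = 12 —(−1)→ 11
11 —HB6→ 6 + 5 —bump→ 7 + 5 = 12 —(−1)→ 11
11 —HB7→ 7 + 4 —bump→ 8 + 4 = 12 —(−1)→ 11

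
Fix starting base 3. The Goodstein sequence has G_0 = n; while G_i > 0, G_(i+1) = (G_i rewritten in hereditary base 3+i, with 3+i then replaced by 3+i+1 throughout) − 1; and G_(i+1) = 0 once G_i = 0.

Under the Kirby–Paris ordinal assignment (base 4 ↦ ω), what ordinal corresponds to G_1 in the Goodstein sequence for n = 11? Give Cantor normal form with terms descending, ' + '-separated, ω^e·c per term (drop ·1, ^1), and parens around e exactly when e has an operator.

ω^2 + 1

G_0=11  [base 3] 3^2 + 2  →[3↦4]→  4^2 + 2 = 18  −1 ⇒ G_1=17
G_1=17  [base 4] 4^2 + 1  →[4↦5]→  5^2 + 1 = 26  −1 ⇒ G_2=25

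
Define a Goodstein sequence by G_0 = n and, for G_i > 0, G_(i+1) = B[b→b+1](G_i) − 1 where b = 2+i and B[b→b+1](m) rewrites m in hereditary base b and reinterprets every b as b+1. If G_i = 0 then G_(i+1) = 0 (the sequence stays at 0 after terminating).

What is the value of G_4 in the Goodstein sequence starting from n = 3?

1

[0] 3 ≡ 2 + 1 (base 2). Lift 3: 4. −1: 3.
[1] 3 ≡ 3 (base 3). Lift 4: 4. −1: 3.
[2] 3 ≡ 3 (base 4). Lift 5: 3. −1: 2.
[3] 2 ≡ 2 (base 5). Lift 6: 2. −1: 1.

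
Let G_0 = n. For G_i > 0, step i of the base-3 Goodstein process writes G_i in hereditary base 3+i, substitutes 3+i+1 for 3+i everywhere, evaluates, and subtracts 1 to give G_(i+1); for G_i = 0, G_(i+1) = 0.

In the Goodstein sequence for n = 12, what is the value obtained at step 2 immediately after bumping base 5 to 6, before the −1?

G_0 = 12. HB_3(12) = 3^2 + 3. Bump = 20. G_1 = 19.
G_1 = 19. HB_4(19) = 4^2 + 3. Bump = 28. G_2 = 27.

38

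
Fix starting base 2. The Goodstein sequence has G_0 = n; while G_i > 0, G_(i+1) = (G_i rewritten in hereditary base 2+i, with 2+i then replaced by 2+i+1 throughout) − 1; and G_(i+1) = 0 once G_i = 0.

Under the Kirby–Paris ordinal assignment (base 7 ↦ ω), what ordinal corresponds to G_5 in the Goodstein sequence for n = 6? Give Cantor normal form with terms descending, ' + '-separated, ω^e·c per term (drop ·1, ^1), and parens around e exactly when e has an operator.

[0] 6 ≡ 2^2 + 2 (base 2). Lift 3: 30. −1: 29.
[1] 29 ≡ 3^3 + 2 (base 3). Lift 4: 258. −1: 257.
[2] 257 ≡ 4^4 + 1 (base 4). Lift 5: 3126. −1: 3125.
[3] 3125 ≡ 5^5 (base 5). Lift 6: 46656. −1: 46655.
[4] 46655 ≡ 5·6^5 + 5·6^4 + 5·6^3 + 5·6^2 + 5·6 + 5 (base 6). Lift 7: 98040. −1: 98039.
[5] 98039 ≡ 5·7^5 + 5·7^4 + 5·7^3 + 5·7^2 + 5·7 + 4 (base 7). Lift 8: 187244. −1: 187243.

ω^5·5 + ω^4·5 + ω^3·5 + ω^2·5 + ω·5 + 4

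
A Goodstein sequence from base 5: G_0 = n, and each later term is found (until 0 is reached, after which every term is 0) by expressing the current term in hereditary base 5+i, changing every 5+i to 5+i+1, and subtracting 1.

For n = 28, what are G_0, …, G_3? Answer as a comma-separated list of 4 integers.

28, 38, 50, 64

(0) 28|_5 = 5^2 + 3 ↦ 6^2 + 3|_6 = 39 ⇒ 38
(1) 38|_6 = 6^2 + 2 ↦ 7^2 + 2|_7 = 51 ⇒ 50
(2) 50|_7 = 7^2 + 1 ↦ 8^2 + 1|_8 = 65 ⇒ 64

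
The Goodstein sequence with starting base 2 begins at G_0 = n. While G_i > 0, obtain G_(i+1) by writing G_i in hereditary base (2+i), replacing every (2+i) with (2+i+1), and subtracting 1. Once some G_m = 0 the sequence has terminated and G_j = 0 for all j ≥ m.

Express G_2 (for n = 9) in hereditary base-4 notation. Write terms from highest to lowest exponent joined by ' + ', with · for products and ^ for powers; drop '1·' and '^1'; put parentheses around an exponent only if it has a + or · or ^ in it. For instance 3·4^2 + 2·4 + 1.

9 —HB2→ 2^(2 + 1) + 1 —bump→ 3^(3 + 1) + 1 = 82 —(−1)→ 81
81 —HB3→ 3^(3 + 1) —bump→ 4^(4 + 1) = 1024 —(−1)→ 1023
1023 —HB4→ 3·4^4 + 3·4^3 + 3·4^2 + 3·4 + 3 —bump→ 3·5^5 + 3·5^3 + 3·5^2 + 3·5 + 3 = 9843 —(−1)→ 9842

3·4^4 + 3·4^3 + 3·4^2 + 3·4 + 3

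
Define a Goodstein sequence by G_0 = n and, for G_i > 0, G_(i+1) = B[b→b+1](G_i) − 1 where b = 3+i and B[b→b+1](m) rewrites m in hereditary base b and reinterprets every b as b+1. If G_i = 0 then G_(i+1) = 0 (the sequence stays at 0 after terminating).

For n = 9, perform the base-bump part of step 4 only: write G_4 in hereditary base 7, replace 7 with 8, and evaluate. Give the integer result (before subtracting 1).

i=0: 9 = 3^2 (b=3); 3→4: 4^2 = 16; 16−1 = 15
i=1: 15 = 3·4 + 3 (b=4); 4→5: 3·5 + 3 = 18; 18−1 = 17
i=2: 17 = 3·5 + 2 (b=5); 5→6: 3·6 + 2 = 20; 20−1 = 19
i=3: 19 = 3·6 + 1 (b=6); 6→7: 3·7 + 1 = 22; 22−1 = 21
i=4: 21 = 3·7 (b=7); 7→8: 3·8 = 24; 24−1 = 23

24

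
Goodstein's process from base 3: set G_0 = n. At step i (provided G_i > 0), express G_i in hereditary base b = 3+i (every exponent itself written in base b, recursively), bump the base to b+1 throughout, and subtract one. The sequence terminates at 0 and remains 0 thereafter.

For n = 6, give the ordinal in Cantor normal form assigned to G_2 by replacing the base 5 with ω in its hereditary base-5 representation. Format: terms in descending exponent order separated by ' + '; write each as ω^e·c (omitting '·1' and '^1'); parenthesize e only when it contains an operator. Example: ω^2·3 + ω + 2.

G_0=6  [base 3] 2·3  →[3↦4]→  2·4 = 8  −1 ⇒ G_1=7
G_1=7  [base 4] 4 + 3  →[4↦5]→  5 + 3 = 8  −1 ⇒ G_2=7
G_2=7  [base 5] 5 + 2  →[5↦6]→  6 + 2 = 8  −1 ⇒ G_3=7

ω + 2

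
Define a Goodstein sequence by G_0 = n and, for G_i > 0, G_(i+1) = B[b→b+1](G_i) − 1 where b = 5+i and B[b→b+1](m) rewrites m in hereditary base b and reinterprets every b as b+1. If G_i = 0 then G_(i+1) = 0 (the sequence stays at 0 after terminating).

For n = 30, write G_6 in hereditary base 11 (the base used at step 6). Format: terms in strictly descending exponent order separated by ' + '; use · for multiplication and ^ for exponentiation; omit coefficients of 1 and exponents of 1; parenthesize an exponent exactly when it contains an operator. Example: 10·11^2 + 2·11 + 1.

step 0: 30 = 5^2 + 5; sub 6 for 5: 6^2 + 6; = 42; G_1 = 42−1 = 41
step 1: 41 = 6^2 + 5; sub 7 for 6: 7^2 + 5; = 54; G_2 = 54−1 = 53
step 2: 53 = 7^2 + 4; sub 8 for 7: 8^2 + 4; = 68; G_3 = 68−1 = 67
step 3: 67 = 8^2 + 3; sub 9 for 8: 9^2 + 3; = 84; G_4 = 84−1 = 83
step 4: 83 = 9^2 + 2; sub 10 for 9: 10^2 + 2; = 102; G_5 = 102−1 = 101
step 5: 101 = 10^2 + 1; sub 11 for 10: 11^2 + 1; = 122; G_6 = 122−1 = 121
step 6: 121 = 11^2; sub 12 for 11: 12^2; = 144; G_7 = 144−1 = 143

11^2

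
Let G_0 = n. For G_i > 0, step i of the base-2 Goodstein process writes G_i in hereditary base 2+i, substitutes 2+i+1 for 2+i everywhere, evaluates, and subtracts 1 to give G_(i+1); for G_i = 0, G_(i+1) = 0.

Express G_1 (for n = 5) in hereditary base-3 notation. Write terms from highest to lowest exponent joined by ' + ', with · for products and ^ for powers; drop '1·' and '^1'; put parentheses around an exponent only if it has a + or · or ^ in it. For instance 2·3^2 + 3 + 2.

[0] 5 ≡ 2^2 + 1 (base 2). Lift 3: 28. −1: 27.
[1] 27 ≡ 3^3 (base 3). Lift 4: 256. −1: 255.

3^3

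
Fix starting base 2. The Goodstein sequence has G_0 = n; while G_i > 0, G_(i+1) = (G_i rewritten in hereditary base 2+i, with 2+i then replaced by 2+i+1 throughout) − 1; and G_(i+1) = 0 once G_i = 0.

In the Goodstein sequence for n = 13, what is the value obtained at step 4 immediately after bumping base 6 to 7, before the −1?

(0) 13|_2 = 2^(2 + 1) + 2^2 + 1 ↦ 3^(3 + 1) + 3^3 + 1|_3 = 109 ⇒ 108
(1) 108|_3 = 3^(3 + 1) + 3^3 ↦ 4^(4 + 1) + 4^4|_4 = 1280 ⇒ 1279
(2) 1279|_4 = 4^(4 + 1) + 3·4^3 + 3·4^2 + 3·4 + 3 ↦ 5^(5 + 1) + 3·5^3 + 3·5^2 + 3·5 + 3|_5 = 16093 ⇒ 16092
(3) 16092|_5 = 5^(5 + 1) + 3·5^3 + 3·5^2 + 3·5 + 2 ↦ 6^(6 + 1) + 3·6^3 + 3·6^2 + 3·6 + 2|_6 = 280712 ⇒ 280711
(4) 280711|_6 = 6^(6 + 1) + 3·6^3 + 3·6^2 + 3·6 + 1 ↦ 7^(7 + 1) + 3·7^3 + 3·7^2 + 3·7 + 1|_7 = 5765999 ⇒ 5765998

5765999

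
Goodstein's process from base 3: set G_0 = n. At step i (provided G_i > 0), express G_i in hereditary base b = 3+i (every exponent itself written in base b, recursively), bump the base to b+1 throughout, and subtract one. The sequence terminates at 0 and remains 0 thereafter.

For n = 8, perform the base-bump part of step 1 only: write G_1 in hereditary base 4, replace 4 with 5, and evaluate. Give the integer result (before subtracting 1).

i=0: 8 = 2·3 + 2 (b=3); 3→4: 2·4 + 2 = 10; 10−1 = 9
i=1: 9 = 2·4 + 1 (b=4); 4→5: 2·5 + 1 = 11; 11−1 = 10

11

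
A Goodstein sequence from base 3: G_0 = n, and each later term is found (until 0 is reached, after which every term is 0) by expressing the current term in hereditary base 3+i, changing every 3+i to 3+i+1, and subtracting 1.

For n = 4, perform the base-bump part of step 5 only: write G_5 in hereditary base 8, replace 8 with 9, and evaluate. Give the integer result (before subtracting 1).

1

4 —HB3→ 3 + 1 —bump→ 4 + 1 = 5 —(−1)→ 4
4 —HB4→ 4 —bump→ 5 = 5 —(−1)→ 4
4 —HB5→ 4 —bump→ 4 = 4 —(−1)→ 3
3 —HB6→ 3 —bump→ 3 = 3 —(−1)→ 2
2 —HB7→ 2 —bump→ 2 = 2 —(−1)→ 1
1 —HB8→ 1 —bump→ 1 = 1 —(−1)→ 0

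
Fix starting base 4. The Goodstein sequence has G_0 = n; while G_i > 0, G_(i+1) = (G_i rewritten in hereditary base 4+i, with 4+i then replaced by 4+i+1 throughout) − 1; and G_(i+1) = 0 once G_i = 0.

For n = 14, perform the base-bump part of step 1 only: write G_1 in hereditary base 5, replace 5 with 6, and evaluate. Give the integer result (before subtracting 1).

(0) 14|_4 = 3·4 + 2 ↦ 3·5 + 2|_5 = 17 ⇒ 16
(1) 16|_5 = 3·5 + 1 ↦ 3·6 + 1|_6 = 19 ⇒ 18

19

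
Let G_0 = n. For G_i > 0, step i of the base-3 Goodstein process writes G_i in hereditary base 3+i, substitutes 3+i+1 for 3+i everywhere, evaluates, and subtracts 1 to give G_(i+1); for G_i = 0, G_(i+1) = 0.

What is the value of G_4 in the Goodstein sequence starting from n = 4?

2

G_0=4  [base 3] 3 + 1  →[3↦4]→  4 + 1 = 5  −1 ⇒ G_1=4
G_1=4  [base 4] 4  →[4↦5]→  5 = 5  −1 ⇒ G_2=4
G_2=4  [base 5] 4  →[5↦6]→  4 = 4  −1 ⇒ G_3=3
G_3=3  [base 6] 3  →[6↦7]→  3 = 3  −1 ⇒ G_4=2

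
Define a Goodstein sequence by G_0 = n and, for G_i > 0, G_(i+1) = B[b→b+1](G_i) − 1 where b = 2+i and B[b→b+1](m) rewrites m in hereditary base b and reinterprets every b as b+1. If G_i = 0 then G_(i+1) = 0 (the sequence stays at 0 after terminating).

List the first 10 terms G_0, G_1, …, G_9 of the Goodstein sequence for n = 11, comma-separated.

11, 84, 1027, 15627, 279937, 5764801, 134217727, 2749609302, 70077777775, 1997331745490

base 2: 11 = 2^(2 + 1) + 2 + 1; at 3: 3^(3 + 1) + 3 + 1 = 85; next = 84
base 3: 84 = 3^(3 + 1) + 3; at 4: 4^(4 + 1) + 4 = 1028; next = 1027
base 4: 1027 = 4^(4 + 1) + 3; at 5: 5^(5 + 1) + 3 = 15628; next = 15627
base 5: 15627 = 5^(5 + 1) + 2; at 6: 6^(6 + 1) + 2 = 279938; next = 279937
base 6: 279937 = 6^(6 + 1) + 1; at 7: 7^(7 + 1) + 1 = 5764802; next = 5764801
base 7: 5764801 = 7^(7 + 1); at 8: 8^(8 + 1) = 134217728; next = 134217727
base 8: 134217727 = 7·8^8 + 7·8^7 + 7·8^6 + 7·8^5 + 7·8^4 + 7·8^3 + 7·8^2 + 7·8 + 7; at 9: 7·9^9 + 7·9^7 + 7·9^6 + 7·9^5 + 7·9^4 + 7·9^3 + 7·9^2 + 7·9 + 7 = 2749609303; next = 2749609302
base 9: 2749609302 = 7·9^9 + 7·9^7 + 7·9^6 + 7·9^5 + 7·9^4 + 7·9^3 + 7·9^2 + 7·9 + 6; at 10: 7·10^10 + 7·10^7 + 7·10^6 + 7·10^5 + 7·10^4 + 7·10^3 + 7·10^2 + 7·10 + 6 = 70077777776; next = 70077777775
base 10: 70077777775 = 7·10^10 + 7·10^7 + 7·10^6 + 7·10^5 + 7·10^4 + 7·10^3 + 7·10^2 + 7·10 + 5; at 11: 7·11^11 + 7·11^7 + 7·11^6 + 7·11^5 + 7·11^4 + 7·11^3 + 7·11^2 + 7·11 + 5 = 1997331745491; next = 1997331745490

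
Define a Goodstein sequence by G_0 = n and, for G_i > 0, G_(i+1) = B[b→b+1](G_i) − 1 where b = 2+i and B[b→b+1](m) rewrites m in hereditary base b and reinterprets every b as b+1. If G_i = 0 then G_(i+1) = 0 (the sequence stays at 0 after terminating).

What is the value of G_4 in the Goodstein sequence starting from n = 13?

280711

base 2: 13 = 2^(2 + 1) + 2^2 + 1; at 3: 3^(3 + 1) + 3^3 + 1 = 109; next = 108
base 3: 108 = 3^(3 + 1) + 3^3; at 4: 4^(4 + 1) + 4^4 = 1280; next = 1279
base 4: 1279 = 4^(4 + 1) + 3·4^3 + 3·4^2 + 3·4 + 3; at 5: 5^(5 + 1) + 3·5^3 + 3·5^2 + 3·5 + 3 = 16093; next = 16092
base 5: 16092 = 5^(5 + 1) + 3·5^3 + 3·5^2 + 3·5 + 2; at 6: 6^(6 + 1) + 3·6^3 + 3·6^2 + 3·6 + 2 = 280712; next = 280711
base 6: 280711 = 6^(6 + 1) + 3·6^3 + 3·6^2 + 3·6 + 1; at 7: 7^(7 + 1) + 3·7^3 + 3·7^2 + 3·7 + 1 = 5765999; next = 5765998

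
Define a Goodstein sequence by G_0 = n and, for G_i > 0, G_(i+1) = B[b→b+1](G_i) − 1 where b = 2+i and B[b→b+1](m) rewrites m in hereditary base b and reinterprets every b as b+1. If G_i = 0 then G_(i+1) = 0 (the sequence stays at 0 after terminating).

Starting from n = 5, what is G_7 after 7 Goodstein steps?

2454

base 2: 5 = 2^2 + 1; at 3: 3^3 + 1 = 28; next = 27
base 3: 27 = 3^3; at 4: 4^4 = 256; next = 255
base 4: 255 = 3·4^3 + 3·4^2 + 3·4 + 3; at 5: 3·5^3 + 3·5^2 + 3·5 + 3 = 468; next = 467
base 5: 467 = 3·5^3 + 3·5^2 + 3·5 + 2; at 6: 3·6^3 + 3·6^2 + 3·6 + 2 = 776; next = 775
base 6: 775 = 3·6^3 + 3·6^2 + 3·6 + 1; at 7: 3·7^3 + 3·7^2 + 3·7 + 1 = 1198; next = 1197
base 7: 1197 = 3·7^3 + 3·7^2 + 3·7; at 8: 3·8^3 + 3·8^2 + 3·8 = 1752; next = 1751
base 8: 1751 = 3·8^3 + 3·8^2 + 2·8 + 7; at 9: 3·9^3 + 3·9^2 + 2·9 + 7 = 2455; next = 2454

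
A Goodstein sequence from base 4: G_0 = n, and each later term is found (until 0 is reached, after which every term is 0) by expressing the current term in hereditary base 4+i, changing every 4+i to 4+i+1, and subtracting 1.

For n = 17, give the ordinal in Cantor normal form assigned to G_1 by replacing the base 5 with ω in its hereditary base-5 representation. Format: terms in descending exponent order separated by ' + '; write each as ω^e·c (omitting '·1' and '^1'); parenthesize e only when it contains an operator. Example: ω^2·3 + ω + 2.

[0] 17 ≡ 4^2 + 1 (base 4). Lift 5: 26. −1: 25.
[1] 25 ≡ 5^2 (base 5). Lift 6: 36. −1: 35.

ω^2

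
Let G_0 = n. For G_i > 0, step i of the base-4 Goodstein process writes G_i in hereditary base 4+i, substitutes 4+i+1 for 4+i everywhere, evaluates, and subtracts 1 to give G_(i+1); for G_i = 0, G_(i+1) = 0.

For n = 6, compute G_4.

(0) 6|_4 = 4 + 2 ↦ 5 + 2|_5 = 7 ⇒ 6
(1) 6|_5 = 5 + 1 ↦ 6 + 1|_6 = 7 ⇒ 6
(2) 6|_6 = 6 ↦ 7|_7 = 7 ⇒ 6
(3) 6|_7 = 6 ↦ 6|_8 = 6 ⇒ 5
(4) 5|_8 = 5 ↦ 5|_9 = 5 ⇒ 4

5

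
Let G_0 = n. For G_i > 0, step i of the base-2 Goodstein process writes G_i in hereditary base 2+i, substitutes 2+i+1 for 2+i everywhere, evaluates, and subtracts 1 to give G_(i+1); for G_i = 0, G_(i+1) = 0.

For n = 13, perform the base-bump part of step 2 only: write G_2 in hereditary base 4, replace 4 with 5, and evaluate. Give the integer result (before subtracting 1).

base 2: 13 = 2^(2 + 1) + 2^2 + 1; at 3: 3^(3 + 1) + 3^3 + 1 = 109; next = 108
base 3: 108 = 3^(3 + 1) + 3^3; at 4: 4^(4 + 1) + 4^4 = 1280; next = 1279
base 4: 1279 = 4^(4 + 1) + 3·4^3 + 3·4^2 + 3·4 + 3; at 5: 5^(5 + 1) + 3·5^3 + 3·5^2 + 3·5 + 3 = 16093; next = 16092

16093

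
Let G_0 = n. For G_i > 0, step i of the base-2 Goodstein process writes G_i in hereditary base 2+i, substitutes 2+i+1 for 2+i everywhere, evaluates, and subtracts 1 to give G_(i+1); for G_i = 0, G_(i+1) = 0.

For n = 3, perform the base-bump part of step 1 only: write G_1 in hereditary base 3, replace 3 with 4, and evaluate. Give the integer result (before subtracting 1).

4

(0) 3|_2 = 2 + 1 ↦ 3 + 1|_3 = 4 ⇒ 3
(1) 3|_3 = 3 ↦ 4|_4 = 4 ⇒ 3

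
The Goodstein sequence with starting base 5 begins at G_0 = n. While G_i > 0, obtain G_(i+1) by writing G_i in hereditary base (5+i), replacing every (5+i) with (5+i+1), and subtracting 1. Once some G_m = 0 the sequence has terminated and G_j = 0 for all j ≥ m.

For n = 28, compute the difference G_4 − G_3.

[0] 28 ≡ 5^2 + 3 (base 5). Lift 6: 39. −1: 38.
[1] 38 ≡ 6^2 + 2 (base 6). Lift 7: 51. −1: 50.
[2] 50 ≡ 7^2 + 1 (base 7). Lift 8: 65. −1: 64.
[3] 64 ≡ 8^2 (base 8). Lift 9: 81. −1: 80.

16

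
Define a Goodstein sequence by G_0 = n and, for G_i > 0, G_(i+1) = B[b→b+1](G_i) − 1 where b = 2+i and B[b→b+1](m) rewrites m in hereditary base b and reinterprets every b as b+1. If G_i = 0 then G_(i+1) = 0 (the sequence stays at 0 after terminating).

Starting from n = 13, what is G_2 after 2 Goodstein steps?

G_0=13  [base 2] 2^(2 + 1) + 2^2 + 1  →[2↦3]→  3^(3 + 1) + 3^3 + 1 = 109  −1 ⇒ G_1=108
G_1=108  [base 3] 3^(3 + 1) + 3^3  →[3↦4]→  4^(4 + 1) + 4^4 = 1280  −1 ⇒ G_2=1279
G_2=1279  [base 4] 4^(4 + 1) + 3·4^3 + 3·4^2 + 3·4 + 3  →[4↦5]→  5^(5 + 1) + 3·5^3 + 3·5^2 + 3·5 + 3 = 16093  −1 ⇒ G_3=16092

1279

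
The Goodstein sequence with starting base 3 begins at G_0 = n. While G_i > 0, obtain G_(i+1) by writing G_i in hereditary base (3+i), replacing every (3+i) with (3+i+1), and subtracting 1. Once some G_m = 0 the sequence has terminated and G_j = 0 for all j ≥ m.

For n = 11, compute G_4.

G_0=11  [base 3] 3^2 + 2  →[3↦4]→  4^2 + 2 = 18  −1 ⇒ G_1=17
G_1=17  [base 4] 4^2 + 1  →[4↦5]→  5^2 + 1 = 26  −1 ⇒ G_2=25
G_2=25  [base 5] 5^2  →[5↦6]→  6^2 = 36  −1 ⇒ G_3=35
G_3=35  [base 6] 5·6 + 5  →[6↦7]→  5·7 + 5 = 40  −1 ⇒ G_4=39
G_4=39  [base 7] 5·7 + 4  →[7↦8]→  5·8 + 4 = 44  −1 ⇒ G_5=43

39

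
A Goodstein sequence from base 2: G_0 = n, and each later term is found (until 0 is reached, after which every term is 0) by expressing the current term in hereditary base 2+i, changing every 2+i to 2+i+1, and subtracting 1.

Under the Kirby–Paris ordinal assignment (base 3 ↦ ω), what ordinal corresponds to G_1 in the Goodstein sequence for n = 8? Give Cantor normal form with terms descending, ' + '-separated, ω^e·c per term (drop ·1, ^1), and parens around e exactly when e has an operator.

(0) 8|_2 = 2^(2 + 1) ↦ 3^(3 + 1)|_3 = 81 ⇒ 80
(1) 80|_3 = 2·3^3 + 2·3^2 + 2·3 + 2 ↦ 2·4^4 + 2·4^2 + 2·4 + 2|_4 = 554 ⇒ 553

ω^ω·2 + ω^2·2 + ω·2 + 2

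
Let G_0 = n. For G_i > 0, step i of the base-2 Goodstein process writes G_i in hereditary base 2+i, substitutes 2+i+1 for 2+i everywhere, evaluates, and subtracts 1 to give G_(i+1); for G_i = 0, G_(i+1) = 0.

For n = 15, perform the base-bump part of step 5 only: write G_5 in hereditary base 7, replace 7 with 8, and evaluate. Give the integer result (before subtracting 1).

150994944

15 —HB2→ 2^(2 + 1) + 2^2 + 2 + 1 —bump→ 3^(3 + 1) + 3^3 + 3 + 1 = 112 —(−1)→ 111
111 —HB3→ 3^(3 + 1) + 3^3 + 3 —bump→ 4^(4 + 1) + 4^4 + 4 = 1284 —(−1)→ 1283
1283 —HB4→ 4^(4 + 1) + 4^4 + 3 —bump→ 5^(5 + 1) + 5^5 + 3 = 18753 —(−1)→ 18752
18752 —HB5→ 5^(5 + 1) + 5^5 + 2 —bump→ 6^(6 + 1) + 6^6 + 2 = 326594 —(−1)→ 326593
326593 —HB6→ 6^(6 + 1) + 6^6 + 1 —bump→ 7^(7 + 1) + 7^7 + 1 = 6588345 —(−1)→ 6588344
6588344 —HB7→ 7^(7 + 1) + 7^7 —bump→ 8^(8 + 1) + 8^8 = 150994944 —(−1)→ 150994943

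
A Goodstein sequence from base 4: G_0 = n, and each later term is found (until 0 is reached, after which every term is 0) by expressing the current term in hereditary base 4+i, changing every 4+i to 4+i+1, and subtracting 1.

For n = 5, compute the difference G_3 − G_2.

-1

[0] 5 ≡ 4 + 1 (base 4). Lift 5: 6. −1: 5.
[1] 5 ≡ 5 (base 5). Lift 6: 6. −1: 5.
[2] 5 ≡ 5 (base 6). Lift 7: 5. −1: 4.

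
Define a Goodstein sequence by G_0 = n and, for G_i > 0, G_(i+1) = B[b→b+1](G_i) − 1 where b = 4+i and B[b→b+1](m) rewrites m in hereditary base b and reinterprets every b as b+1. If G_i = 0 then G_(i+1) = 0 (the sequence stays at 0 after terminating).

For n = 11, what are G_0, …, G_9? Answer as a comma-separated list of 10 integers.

G_0=11  [base 4] 2·4 + 3  →[4↦5]→  2·5 + 3 = 13  −1 ⇒ G_1=12
G_1=12  [base 5] 2·5 + 2  →[5↦6]→  2·6 + 2 = 14  −1 ⇒ G_2=13
G_2=13  [base 6] 2·6 + 1  →[6↦7]→  2·7 + 1 = 15  −1 ⇒ G_3=14
G_3=14  [base 7] 2·7  →[7↦8]→  2·8 = 16  −1 ⇒ G_4=15
G_4=15  [base 8] 8 + 7  →[8↦9]→  9 + 7 = 16  −1 ⇒ G_5=15
G_5=15  [base 9] 9 + 6  →[9↦10]→  10 + 6 = 16  −1 ⇒ G_6=15
G_6=15  [base 10] 10 + 5  →[10↦11]→  11 + 5 = 16  −1 ⇒ G_7=15
G_7=15  [base 11] 11 + 4  →[11↦12]→  12 + 4 = 16  −1 ⇒ G_8=15
G_8=15  [base 12] 12 + 3  →[12↦13]→  13 + 3 = 16  −1 ⇒ G_9=15

11, 12, 13, 14, 15, 15, 15, 15, 15, 15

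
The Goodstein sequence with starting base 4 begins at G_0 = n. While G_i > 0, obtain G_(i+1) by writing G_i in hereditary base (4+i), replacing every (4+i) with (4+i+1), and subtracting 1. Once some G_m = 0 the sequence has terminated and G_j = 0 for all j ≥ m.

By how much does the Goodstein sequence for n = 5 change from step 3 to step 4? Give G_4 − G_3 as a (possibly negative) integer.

G_0 = 5. HB_4(5) = 4 + 1. Bump = 6. G_1 = 5.
G_1 = 5. HB_5(5) = 5. Bump = 6. G_2 = 5.
G_2 = 5. HB_6(5) = 5. Bump = 5. G_3 = 4.
G_3 = 4. HB_7(4) = 4. Bump = 4. G_4 = 3.

-1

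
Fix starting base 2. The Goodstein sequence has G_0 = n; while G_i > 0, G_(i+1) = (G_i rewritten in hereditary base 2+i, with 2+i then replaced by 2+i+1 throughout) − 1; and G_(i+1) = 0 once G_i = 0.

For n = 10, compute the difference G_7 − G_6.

1853361269

step 0: 10 = 2^(2 + 1) + 2; sub 3 for 2: 3^(3 + 1) + 3; = 84; G_1 = 84−1 = 83
step 1: 83 = 3^(3 + 1) + 2; sub 4 for 3: 4^(4 + 1) + 2; = 1026; G_2 = 1026−1 = 1025
step 2: 1025 = 4^(4 + 1) + 1; sub 5 for 4: 5^(5 + 1) + 1; = 15626; G_3 = 15626−1 = 15625
step 3: 15625 = 5^(5 + 1); sub 6 for 5: 6^(6 + 1); = 279936; G_4 = 279936−1 = 279935
step 4: 279935 = 5·6^6 + 5·6^5 + 5·6^4 + 5·6^3 + 5·6^2 + 5·6 + 5; sub 7 for 6: 5·7^7 + 5·7^5 + 5·7^4 + 5·7^3 + 5·7^2 + 5·7 + 5; = 4215755; G_5 = 4215755−1 = 4215754
step 5: 4215754 = 5·7^7 + 5·7^5 + 5·7^4 + 5·7^3 + 5·7^2 + 5·7 + 4; sub 8 for 7: 5·8^8 + 5·8^5 + 5·8^4 + 5·8^3 + 5·8^2 + 5·8 + 4; = 84073324; G_6 = 84073324−1 = 84073323
step 6: 84073323 = 5·8^8 + 5·8^5 + 5·8^4 + 5·8^3 + 5·8^2 + 5·8 + 3; sub 9 for 8: 5·9^9 + 5·9^5 + 5·9^4 + 5·9^3 + 5·9^2 + 5·9 + 3; = 1937434593; G_7 = 1937434593−1 = 1937434592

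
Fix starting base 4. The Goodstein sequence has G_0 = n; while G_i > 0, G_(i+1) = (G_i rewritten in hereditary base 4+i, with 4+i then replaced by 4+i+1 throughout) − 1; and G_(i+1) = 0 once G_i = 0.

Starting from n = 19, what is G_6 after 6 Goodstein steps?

(0) 19|_4 = 4^2 + 3 ↦ 5^2 + 3|_5 = 28 ⇒ 27
(1) 27|_5 = 5^2 + 2 ↦ 6^2 + 2|_6 = 38 ⇒ 37
(2) 37|_6 = 6^2 + 1 ↦ 7^2 + 1|_7 = 50 ⇒ 49
(3) 49|_7 = 7^2 ↦ 8^2|_8 = 64 ⇒ 63
(4) 63|_8 = 7·8 + 7 ↦ 7·9 + 7|_9 = 70 ⇒ 69
(5) 69|_9 = 7·9 + 6 ↦ 7·10 + 6|_10 = 76 ⇒ 75
(6) 75|_10 = 7·10 + 5 ↦ 7·11 + 5|_11 = 82 ⇒ 81

75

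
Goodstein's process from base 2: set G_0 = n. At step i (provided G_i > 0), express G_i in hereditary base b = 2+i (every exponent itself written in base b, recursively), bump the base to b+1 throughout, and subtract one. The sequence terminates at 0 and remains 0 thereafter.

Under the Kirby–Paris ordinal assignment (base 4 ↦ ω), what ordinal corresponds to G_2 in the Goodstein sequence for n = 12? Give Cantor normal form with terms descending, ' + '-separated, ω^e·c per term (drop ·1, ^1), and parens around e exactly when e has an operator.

step 0: 12 = 2^(2 + 1) + 2^2; sub 3 for 2: 3^(3 + 1) + 3^3; = 108; G_1 = 108−1 = 107
step 1: 107 = 3^(3 + 1) + 2·3^2 + 2·3 + 2; sub 4 for 3: 4^(4 + 1) + 2·4^2 + 2·4 + 2; = 1066; G_2 = 1066−1 = 1065
step 2: 1065 = 4^(4 + 1) + 2·4^2 + 2·4 + 1; sub 5 for 4: 5^(5 + 1) + 2·5^2 + 2·5 + 1; = 15686; G_3 = 15686−1 = 15685

ω^(ω + 1) + ω^2·2 + ω·2 + 1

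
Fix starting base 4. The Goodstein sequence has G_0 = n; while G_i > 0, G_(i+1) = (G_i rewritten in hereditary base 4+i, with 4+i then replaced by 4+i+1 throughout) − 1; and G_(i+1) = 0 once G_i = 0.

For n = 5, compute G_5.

2

G_0=5  [base 4] 4 + 1  →[4↦5]→  5 + 1 = 6  −1 ⇒ G_1=5
G_1=5  [base 5] 5  →[5↦6]→  6 = 6  −1 ⇒ G_2=5
G_2=5  [base 6] 5  →[6↦7]→  5 = 5  −1 ⇒ G_3=4
G_3=4  [base 7] 4  →[7↦8]→  4 = 4  −1 ⇒ G_4=3
G_4=3  [base 8] 3  →[8↦9]→  3 = 3  −1 ⇒ G_5=2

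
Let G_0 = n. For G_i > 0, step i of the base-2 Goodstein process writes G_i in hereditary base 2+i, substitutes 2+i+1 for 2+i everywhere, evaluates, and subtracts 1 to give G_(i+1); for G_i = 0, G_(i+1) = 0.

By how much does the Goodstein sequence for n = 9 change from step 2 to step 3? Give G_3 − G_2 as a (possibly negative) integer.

[0] 9 ≡ 2^(2 + 1) + 1 (base 2). Lift 3: 82. −1: 81.
[1] 81 ≡ 3^(3 + 1) (base 3). Lift 4: 1024. −1: 1023.
[2] 1023 ≡ 3·4^4 + 3·4^3 + 3·4^2 + 3·4 + 3 (base 4). Lift 5: 9843. −1: 9842.

8819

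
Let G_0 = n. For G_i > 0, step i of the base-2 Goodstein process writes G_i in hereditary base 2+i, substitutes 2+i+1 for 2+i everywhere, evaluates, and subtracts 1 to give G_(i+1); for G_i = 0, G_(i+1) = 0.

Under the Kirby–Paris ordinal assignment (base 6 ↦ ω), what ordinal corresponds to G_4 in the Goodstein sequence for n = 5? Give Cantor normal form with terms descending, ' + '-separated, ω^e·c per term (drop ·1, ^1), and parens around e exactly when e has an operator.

G_0=5  [base 2] 2^2 + 1  →[2↦3]→  3^3 + 1 = 28  −1 ⇒ G_1=27
G_1=27  [base 3] 3^3  →[3↦4]→  4^4 = 256  −1 ⇒ G_2=255
G_2=255  [base 4] 3·4^3 + 3·4^2 + 3·4 + 3  →[4↦5]→  3·5^3 + 3·5^2 + 3·5 + 3 = 468  −1 ⇒ G_3=467
G_3=467  [base 5] 3·5^3 + 3·5^2 + 3·5 + 2  →[5↦6]→  3·6^3 + 3·6^2 + 3·6 + 2 = 776  −1 ⇒ G_4=775
G_4=775  [base 6] 3·6^3 + 3·6^2 + 3·6 + 1  →[6↦7]→  3·7^3 + 3·7^2 + 3·7 + 1 = 1198  −1 ⇒ G_5=1197

ω^3·3 + ω^2·3 + ω·3 + 1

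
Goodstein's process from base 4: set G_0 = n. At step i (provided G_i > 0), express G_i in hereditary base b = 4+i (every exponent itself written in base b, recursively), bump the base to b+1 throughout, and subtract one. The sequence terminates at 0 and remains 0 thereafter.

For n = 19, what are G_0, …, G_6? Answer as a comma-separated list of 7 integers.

19, 27, 37, 49, 63, 69, 75

G_0=19  [base 4] 4^2 + 3  →[4↦5]→  5^2 + 3 = 28  −1 ⇒ G_1=27
G_1=27  [base 5] 5^2 + 2  →[5↦6]→  6^2 + 2 = 38  −1 ⇒ G_2=37
G_2=37  [base 6] 6^2 + 1  →[6↦7]→  7^2 + 1 = 50  −1 ⇒ G_3=49
G_3=49  [base 7] 7^2  →[7↦8]→  8^2 = 64  −1 ⇒ G_4=63
G_4=63  [base 8] 7·8 + 7  →[8↦9]→  7·9 + 7 = 70  −1 ⇒ G_5=69
G_5=69  [base 9] 7·9 + 6  →[9↦10]→  7·10 + 6 = 76  −1 ⇒ G_6=75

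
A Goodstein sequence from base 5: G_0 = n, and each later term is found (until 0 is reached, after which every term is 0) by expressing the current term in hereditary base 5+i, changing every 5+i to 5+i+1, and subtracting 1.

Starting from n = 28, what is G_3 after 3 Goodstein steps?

64

(0) 28|_5 = 5^2 + 3 ↦ 6^2 + 3|_6 = 39 ⇒ 38
(1) 38|_6 = 6^2 + 2 ↦ 7^2 + 2|_7 = 51 ⇒ 50
(2) 50|_7 = 7^2 + 1 ↦ 8^2 + 1|_8 = 65 ⇒ 64
(3) 64|_8 = 8^2 ↦ 9^2|_9 = 81 ⇒ 80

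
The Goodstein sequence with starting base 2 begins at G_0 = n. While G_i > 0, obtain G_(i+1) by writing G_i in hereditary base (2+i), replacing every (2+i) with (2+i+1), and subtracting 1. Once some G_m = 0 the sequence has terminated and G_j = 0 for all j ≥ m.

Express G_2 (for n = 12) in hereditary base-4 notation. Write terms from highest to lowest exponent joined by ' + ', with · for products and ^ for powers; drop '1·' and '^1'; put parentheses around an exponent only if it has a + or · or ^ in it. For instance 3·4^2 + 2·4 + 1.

step 0: 12 = 2^(2 + 1) + 2^2; sub 3 for 2: 3^(3 + 1) + 3^3; = 108; G_1 = 108−1 = 107
step 1: 107 = 3^(3 + 1) + 2·3^2 + 2·3 + 2; sub 4 for 3: 4^(4 + 1) + 2·4^2 + 2·4 + 2; = 1066; G_2 = 1066−1 = 1065

4^(4 + 1) + 2·4^2 + 2·4 + 1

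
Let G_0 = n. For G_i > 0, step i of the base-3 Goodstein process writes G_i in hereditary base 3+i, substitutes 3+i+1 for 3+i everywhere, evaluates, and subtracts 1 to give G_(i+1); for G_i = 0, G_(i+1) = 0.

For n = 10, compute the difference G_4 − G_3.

G_0 = 10. HB_3(10) = 3^2 + 1. Bump = 17. G_1 = 16.
G_1 = 16. HB_4(16) = 4^2. Bump = 25. G_2 = 24.
G_2 = 24. HB_5(24) = 4·5 + 4. Bump = 28. G_3 = 27.
G_3 = 27. HB_6(27) = 4·6 + 3. Bump = 31. G_4 = 30.

3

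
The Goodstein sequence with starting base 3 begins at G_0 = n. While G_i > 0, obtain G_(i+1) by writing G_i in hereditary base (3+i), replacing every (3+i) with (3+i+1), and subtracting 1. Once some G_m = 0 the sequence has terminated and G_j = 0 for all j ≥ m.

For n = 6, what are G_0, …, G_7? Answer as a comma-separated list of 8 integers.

6, 7, 7, 7, 7, 7, 6, 5

G_0=6  [base 3] 2·3  →[3↦4]→  2·4 = 8  −1 ⇒ G_1=7
G_1=7  [base 4] 4 + 3  →[4↦5]→  5 + 3 = 8  −1 ⇒ G_2=7
G_2=7  [base 5] 5 + 2  →[5↦6]→  6 + 2 = 8  −1 ⇒ G_3=7
G_3=7  [base 6] 6 + 1  →[6↦7]→  7 + 1 = 8  −1 ⇒ G_4=7
G_4=7  [base 7] 7  →[7↦8]→  8 = 8  −1 ⇒ G_5=7
G_5=7  [base 8] 7  →[8↦9]→  7 = 7  −1 ⇒ G_6=6
G_6=6  [base 9] 6  →[9↦10]→  6 = 6  −1 ⇒ G_7=5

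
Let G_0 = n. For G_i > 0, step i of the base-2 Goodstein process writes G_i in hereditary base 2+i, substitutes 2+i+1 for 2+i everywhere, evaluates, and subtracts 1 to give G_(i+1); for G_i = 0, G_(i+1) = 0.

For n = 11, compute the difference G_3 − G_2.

G_0 = 11. HB_2(11) = 2^(2 + 1) + 2 + 1. Bump = 85. G_1 = 84.
G_1 = 84. HB_3(84) = 3^(3 + 1) + 3. Bump = 1028. G_2 = 1027.
G_2 = 1027. HB_4(1027) = 4^(4 + 1) + 3. Bump = 15628. G_3 = 15627.

14600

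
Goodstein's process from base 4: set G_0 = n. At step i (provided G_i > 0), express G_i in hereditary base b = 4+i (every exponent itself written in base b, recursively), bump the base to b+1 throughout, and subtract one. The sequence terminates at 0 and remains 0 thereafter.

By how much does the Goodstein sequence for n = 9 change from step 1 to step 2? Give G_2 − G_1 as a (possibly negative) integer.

[0] 9 ≡ 2·4 + 1 (base 4). Lift 5: 11. −1: 10.
[1] 10 ≡ 2·5 (base 5). Lift 6: 12. −1: 11.

1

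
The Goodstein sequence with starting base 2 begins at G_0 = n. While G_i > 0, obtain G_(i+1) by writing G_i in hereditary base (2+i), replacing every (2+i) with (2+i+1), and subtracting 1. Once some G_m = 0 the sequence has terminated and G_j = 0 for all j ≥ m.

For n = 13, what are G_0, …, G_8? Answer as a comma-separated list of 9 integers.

13, 108, 1279, 16092, 280711, 5765998, 134219479, 3486786855, 100000003325

i=0: 13 = 2^(2 + 1) + 2^2 + 1 (b=2); 2→3: 3^(3 + 1) + 3^3 + 1 = 109; 109−1 = 108
i=1: 108 = 3^(3 + 1) + 3^3 (b=3); 3→4: 4^(4 + 1) + 4^4 = 1280; 1280−1 = 1279
i=2: 1279 = 4^(4 + 1) + 3·4^3 + 3·4^2 + 3·4 + 3 (b=4); 4→5: 5^(5 + 1) + 3·5^3 + 3·5^2 + 3·5 + 3 = 16093; 16093−1 = 16092
i=3: 16092 = 5^(5 + 1) + 3·5^3 + 3·5^2 + 3·5 + 2 (b=5); 5→6: 6^(6 + 1) + 3·6^3 + 3·6^2 + 3·6 + 2 = 280712; 280712−1 = 280711
i=4: 280711 = 6^(6 + 1) + 3·6^3 + 3·6^2 + 3·6 + 1 (b=6); 6→7: 7^(7 + 1) + 3·7^3 + 3·7^2 + 3·7 + 1 = 5765999; 5765999−1 = 5765998
i=5: 5765998 = 7^(7 + 1) + 3·7^3 + 3·7^2 + 3·7 (b=7); 7→8: 8^(8 + 1) + 3·8^3 + 3·8^2 + 3·8 = 134219480; 134219480−1 = 134219479
i=6: 134219479 = 8^(8 + 1) + 3·8^3 + 3·8^2 + 2·8 + 7 (b=8); 8→9: 9^(9 + 1) + 3·9^3 + 3·9^2 + 2·9 + 7 = 3486786856; 3486786856−1 = 3486786855
i=7: 3486786855 = 9^(9 + 1) + 3·9^3 + 3·9^2 + 2·9 + 6 (b=9); 9→10: 10^(10 + 1) + 3·10^3 + 3·10^2 + 2·10 + 6 = 100000003326; 100000003326−1 = 100000003325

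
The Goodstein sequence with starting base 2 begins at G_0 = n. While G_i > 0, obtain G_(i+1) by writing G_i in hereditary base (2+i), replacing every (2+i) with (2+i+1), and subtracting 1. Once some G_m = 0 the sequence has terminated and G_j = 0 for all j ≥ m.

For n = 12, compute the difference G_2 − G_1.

G_0 = 12. HB_2(12) = 2^(2 + 1) + 2^2. Bump = 108. G_1 = 107.
G_1 = 107. HB_3(107) = 3^(3 + 1) + 2·3^2 + 2·3 + 2. Bump = 1066. G_2 = 1065.

958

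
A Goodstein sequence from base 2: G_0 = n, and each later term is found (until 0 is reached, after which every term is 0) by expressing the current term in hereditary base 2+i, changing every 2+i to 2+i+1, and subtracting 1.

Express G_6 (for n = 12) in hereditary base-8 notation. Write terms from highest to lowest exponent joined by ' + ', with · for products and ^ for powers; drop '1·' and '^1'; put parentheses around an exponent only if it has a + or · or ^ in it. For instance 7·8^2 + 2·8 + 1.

8^(8 + 1) + 2·8^2 + 8 + 3

[0] 12 ≡ 2^(2 + 1) + 2^2 (base 2). Lift 3: 108. −1: 107.
[1] 107 ≡ 3^(3 + 1) + 2·3^2 + 2·3 + 2 (base 3). Lift 4: 1066. −1: 1065.
[2] 1065 ≡ 4^(4 + 1) + 2·4^2 + 2·4 + 1 (base 4). Lift 5: 15686. −1: 15685.
[3] 15685 ≡ 5^(5 + 1) + 2·5^2 + 2·5 (base 5). Lift 6: 280020. −1: 280019.
[4] 280019 ≡ 6^(6 + 1) + 2·6^2 + 6 + 5 (base 6). Lift 7: 5764911. −1: 5764910.
[5] 5764910 ≡ 7^(7 + 1) + 2·7^2 + 7 + 4 (base 7). Lift 8: 134217868. −1: 134217867.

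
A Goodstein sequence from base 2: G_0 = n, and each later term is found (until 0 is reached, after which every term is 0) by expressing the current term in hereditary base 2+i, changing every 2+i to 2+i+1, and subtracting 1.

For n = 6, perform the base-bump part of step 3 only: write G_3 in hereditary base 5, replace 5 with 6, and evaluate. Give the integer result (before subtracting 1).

46656

6 —HB2→ 2^2 + 2 —bump→ 3^3 + 3 = 30 —(−1)→ 29
29 —HB3→ 3^3 + 2 —bump→ 4^4 + 2 = 258 —(−1)→ 257
257 —HB4→ 4^4 + 1 —bump→ 5^5 + 1 = 3126 —(−1)→ 3125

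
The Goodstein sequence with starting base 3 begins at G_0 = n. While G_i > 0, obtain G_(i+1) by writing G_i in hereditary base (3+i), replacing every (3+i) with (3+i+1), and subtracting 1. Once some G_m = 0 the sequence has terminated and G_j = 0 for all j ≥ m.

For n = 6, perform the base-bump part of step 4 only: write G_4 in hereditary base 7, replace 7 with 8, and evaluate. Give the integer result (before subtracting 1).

8

(0) 6|_3 = 2·3 ↦ 2·4|_4 = 8 ⇒ 7
(1) 7|_4 = 4 + 3 ↦ 5 + 3|_5 = 8 ⇒ 7
(2) 7|_5 = 5 + 2 ↦ 6 + 2|_6 = 8 ⇒ 7
(3) 7|_6 = 6 + 1 ↦ 7 + 1|_7 = 8 ⇒ 7
(4) 7|_7 = 7 ↦ 8|_8 = 8 ⇒ 7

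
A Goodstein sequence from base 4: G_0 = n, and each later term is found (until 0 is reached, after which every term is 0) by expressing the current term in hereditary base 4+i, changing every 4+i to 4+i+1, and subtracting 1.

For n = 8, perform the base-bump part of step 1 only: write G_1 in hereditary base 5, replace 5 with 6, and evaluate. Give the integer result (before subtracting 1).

10

8 —HB4→ 2·4 —bump→ 2·5 = 10 —(−1)→ 9
9 —HB5→ 5 + 4 —bump→ 6 + 4 = 10 —(−1)→ 9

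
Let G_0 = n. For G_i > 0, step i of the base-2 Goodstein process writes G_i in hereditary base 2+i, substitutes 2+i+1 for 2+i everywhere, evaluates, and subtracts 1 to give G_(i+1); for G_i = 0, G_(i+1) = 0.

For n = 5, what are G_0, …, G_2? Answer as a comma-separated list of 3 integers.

G_0 = 5. HB_2(5) = 2^2 + 1. Bump = 28. G_1 = 27.
G_1 = 27. HB_3(27) = 3^3. Bump = 256. G_2 = 255.

5, 27, 255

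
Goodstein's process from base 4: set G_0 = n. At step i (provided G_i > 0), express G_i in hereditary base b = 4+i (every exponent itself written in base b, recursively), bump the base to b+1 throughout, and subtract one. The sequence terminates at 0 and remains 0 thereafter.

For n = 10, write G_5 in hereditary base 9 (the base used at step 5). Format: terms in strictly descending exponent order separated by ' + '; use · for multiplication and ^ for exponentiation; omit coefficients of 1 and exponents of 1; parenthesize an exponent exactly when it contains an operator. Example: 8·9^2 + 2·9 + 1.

base 4: 10 = 2·4 + 2; at 5: 2·5 + 2 = 12; next = 11
base 5: 11 = 2·5 + 1; at 6: 2·6 + 1 = 13; next = 12
base 6: 12 = 2·6; at 7: 2·7 = 14; next = 13
base 7: 13 = 7 + 6; at 8: 8 + 6 = 14; next = 13
base 8: 13 = 8 + 5; at 9: 9 + 5 = 14; next = 13

9 + 4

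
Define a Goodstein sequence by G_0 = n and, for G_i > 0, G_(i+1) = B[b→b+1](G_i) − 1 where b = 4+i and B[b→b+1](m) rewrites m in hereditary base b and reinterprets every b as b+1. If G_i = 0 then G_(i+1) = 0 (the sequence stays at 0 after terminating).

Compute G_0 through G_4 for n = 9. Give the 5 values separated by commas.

G_0 = 9. HB_4(9) = 2·4 + 1. Bump = 11. G_1 = 10.
G_1 = 10. HB_5(10) = 2·5. Bump = 12. G_2 = 11.
G_2 = 11. HB_6(11) = 6 + 5. Bump = 12. G_3 = 11.
G_3 = 11. HB_7(11) = 7 + 4. Bump = 12. G_4 = 11.

9, 10, 11, 11, 11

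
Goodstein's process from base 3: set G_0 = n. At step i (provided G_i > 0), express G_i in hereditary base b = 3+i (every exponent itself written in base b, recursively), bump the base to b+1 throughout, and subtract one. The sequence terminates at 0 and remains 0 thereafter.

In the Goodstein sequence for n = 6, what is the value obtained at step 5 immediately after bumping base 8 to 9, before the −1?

step 0: 6 = 2·3; sub 4 for 3: 2·4; = 8; G_1 = 8−1 = 7
step 1: 7 = 4 + 3; sub 5 for 4: 5 + 3; = 8; G_2 = 8−1 = 7
step 2: 7 = 5 + 2; sub 6 for 5: 6 + 2; = 8; G_3 = 8−1 = 7
step 3: 7 = 6 + 1; sub 7 for 6: 7 + 1; = 8; G_4 = 8−1 = 7
step 4: 7 = 7; sub 8 for 7: 8; = 8; G_5 = 8−1 = 7
step 5: 7 = 7; sub 9 for 8: 7; = 7; G_6 = 7−1 = 6

7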